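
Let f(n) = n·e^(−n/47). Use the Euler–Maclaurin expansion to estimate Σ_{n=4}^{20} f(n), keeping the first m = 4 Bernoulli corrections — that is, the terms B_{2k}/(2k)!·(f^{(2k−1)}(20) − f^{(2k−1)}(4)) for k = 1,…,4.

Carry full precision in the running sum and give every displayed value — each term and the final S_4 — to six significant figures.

The integral term ∫_4^20 x·e^(−x/47) dx = 143.813.
½[f(4) + f(20)] = ½[3.67366 + 13.0684] = 8.37105.
So far: 152.185.
k=1: B_{2}/(2)! × [f^{(1)}(20) − f^{(1)}(4)] = 1/12 × (0.375370 − 0.840252) = -0.0387401.
After k=1: 152.146.
k=2: B_{4}/(4)! × [f^{(3)}(20) − f^{(3)}(4)] = −1/720 × (0.000761528 − 0.00121190) = 6.25513e-07.
After k=2: 152.146.
k=3: B_{6}/(6)! × [f^{(5)}(20) − f^{(5)}(4)] = 1/30240 × (6.12552e-07 − 9.25042e-07) = -1.03337e-11.
After k=3: 152.146.
k=4: B_{8}/(8)! × [f^{(7)}(20) − f^{(7)}(4)] = −1/1209600 × (3.98536e-10 − 5.89165e-10) = 1.57597e-16.

S_4 ≈ 152.146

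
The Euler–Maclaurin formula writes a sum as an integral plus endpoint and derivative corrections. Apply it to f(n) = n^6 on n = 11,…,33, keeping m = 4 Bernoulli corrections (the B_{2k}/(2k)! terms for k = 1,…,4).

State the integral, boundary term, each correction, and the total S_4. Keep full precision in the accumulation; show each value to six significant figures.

S_4 ≈ 6.75167e+09

Integral: ∫_11^33 x^6 dx = 6.08557e+09.
½[f(11) + f(33)] = ½[1.77156e+06 + 1.29147e+09] = 6.46620e+08.
So far: 6.73218e+09.
Order-1 term: 1/12 · (2.34812e+08 − 966306) = 1.94872e+07.
After k=1: 6.75167e+09.
Order-2 term: −1/720 · (4.31244e+06 − 159720) = -5767.67.
After k=2: 6.75167e+09.
Order-3 term: 1/30240 · (23760.0 − 7920.00) = 0.523810.
After k=3: 6.75167e+09.
Order-4 term: −1/1209600 · (0.00000 − 0.00000) = 0.00000.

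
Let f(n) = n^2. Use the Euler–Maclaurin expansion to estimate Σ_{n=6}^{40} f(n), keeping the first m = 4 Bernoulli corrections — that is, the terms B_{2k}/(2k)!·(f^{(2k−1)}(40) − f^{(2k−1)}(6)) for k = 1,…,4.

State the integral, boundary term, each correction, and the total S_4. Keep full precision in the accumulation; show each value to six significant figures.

Integral: ∫_6^40 x^2 dx = 21261.3.
Endpoint term: (f(6) + f(40))/2 = (36.0000 + 1600.00)/2 = 818.000.
Integral + boundary = 22079.3.
k=1: B_{2}/(2)! × [f^{(1)}(40) − f^{(1)}(6)] = 1/12 × (80.0000 − 12.0000) = 5.66667.
Running total after k=1: 22085.0.
k=2: B_{4}/(4)! × [f^{(3)}(40) − f^{(3)}(6)] = −1/720 × (0.00000 − 0.00000) = 0.00000.
Running total after k=2: 22085.0.
k=3: B_{6}/(6)! × [f^{(5)}(40) − f^{(5)}(6)] = 1/30240 × (0.00000 − 0.00000) = 0.00000.
Running total after k=3: 22085.0.
k=4: B_{8}/(8)! × [f^{(7)}(40) − f^{(7)}(6)] = −1/1209600 × (0.00000 − 0.00000) = 0.00000.

S_4 ≈ 22085.0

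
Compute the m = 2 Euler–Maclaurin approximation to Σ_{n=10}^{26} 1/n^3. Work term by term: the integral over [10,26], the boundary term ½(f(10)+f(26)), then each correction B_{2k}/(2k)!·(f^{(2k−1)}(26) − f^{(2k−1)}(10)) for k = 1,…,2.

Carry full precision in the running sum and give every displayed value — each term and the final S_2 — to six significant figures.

S_2 ≈ 0.00481317

Integral: ∫_10^26 1/x^3 dx = 0.00426036.
Endpoint term: (f(10) + f(26))/2 = (0.00100000 + 5.68958e-05)/2 = 0.000528448.
So far: 0.00478880.
k=1: B_{2}/(2)! × [f^{(1)}(26) − f^{(1)}(10)] = 1/12 × (-6.56490e-06 − (-0.000300000)) = 2.44529e-05.
Partial sum through k=1: 0.00481326.
k=2: B_{4}/(4)! × [f^{(3)}(26) − f^{(3)}(10)] = −1/720 × (-1.94228e-07 − (-6.00000e-05)) = -8.30636e-08.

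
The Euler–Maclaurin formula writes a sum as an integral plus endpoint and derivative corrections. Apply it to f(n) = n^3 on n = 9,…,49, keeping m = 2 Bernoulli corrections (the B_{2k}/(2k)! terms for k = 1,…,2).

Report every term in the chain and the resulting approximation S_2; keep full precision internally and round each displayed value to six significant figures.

The integral term ∫_9^49 x^3 dx = 1.43956e+06.
½[f(9) + f(49)] = ½[729.000 + 117649] = 59189.0.
Integral + boundary = 1.49875e+06.
Order-1 term: 1/12 · (7203.00 − 243.000) = 580.000.
Running total after k=1: 1.49933e+06.
Order-2 term: −1/720 · (6.00000 − 6.00000) = 0.00000.

S_2 ≈ 1.49933e+06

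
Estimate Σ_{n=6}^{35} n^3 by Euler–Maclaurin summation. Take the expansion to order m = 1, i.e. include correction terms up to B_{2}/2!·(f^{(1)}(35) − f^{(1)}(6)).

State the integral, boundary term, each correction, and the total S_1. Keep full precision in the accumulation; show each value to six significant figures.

S_1 ≈ 396675

The integral term ∫_6^35 x^3 dx = 374832.
Boundary: ½(f(6) + f(35)) = ½(216.000 + 42875.0) = 21545.5.
Integral + boundary = 396378.
Order-1 term: 1/12 · (3675.00 − 108.000) = 297.250.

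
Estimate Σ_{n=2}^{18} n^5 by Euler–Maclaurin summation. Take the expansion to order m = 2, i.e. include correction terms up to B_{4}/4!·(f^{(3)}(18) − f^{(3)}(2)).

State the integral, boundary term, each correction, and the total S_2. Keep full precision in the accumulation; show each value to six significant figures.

S_2 ≈ 6.65720e+06

Integral: ∫_2^18 x^5 dx = 5.66869e+06.
Boundary: ½(f(2) + f(18)) = ½(32.0000 + 1.88957e+06) = 944800.
Running total after boundary: 6.61349e+06.
Correction k=1: B_{2}/2! · (f^{(1)}(18) − f^{(1)}(2)) = 1/12 · (524880 − 80.0000) = 43733.3.
Partial sum through k=1: 6.65723e+06.
Correction k=2: B_{4}/4! · (f^{(3)}(18) − f^{(3)}(2)) = −1/720 · (19440.0 − 240.000) = -26.6667.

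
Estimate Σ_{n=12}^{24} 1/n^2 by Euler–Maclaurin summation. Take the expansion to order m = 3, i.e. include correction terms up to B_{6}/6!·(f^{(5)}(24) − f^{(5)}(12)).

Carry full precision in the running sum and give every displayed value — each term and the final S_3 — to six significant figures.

The integral term ∫_12^24 1/x^2 dx = 0.0416667.
½[f(12) + f(24)] = ½[0.00694444 + 0.00173611] = 0.00434028.
Integral + boundary = 0.0460069.
k=1: B_{2}/(2)! × [f^{(1)}(24) − f^{(1)}(12)] = 1/12 × (-0.000144676 − (-0.00115741)) = 8.43943e-05.
Partial sum through k=1: 0.0460913.
k=2: B_{4}/(4)! × [f^{(3)}(24) − f^{(3)}(12)] = −1/720 × (-3.01408e-06 − (-9.64506e-05)) = -1.29773e-07.
Partial sum through k=2: 0.0460912.
k=3: B_{6}/(6)! × [f^{(5)}(24) − f^{(5)}(12)] = 1/30240 × (-1.56983e-07 − (-2.00939e-05)) = 6.59289e-10.

S_3 ≈ 0.0460912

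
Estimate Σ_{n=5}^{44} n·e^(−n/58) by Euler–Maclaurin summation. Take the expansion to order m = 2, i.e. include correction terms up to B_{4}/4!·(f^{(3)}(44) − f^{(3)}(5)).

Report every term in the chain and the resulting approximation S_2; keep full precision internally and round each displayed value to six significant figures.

The integral term ∫_5^44 x·e^(−x/58) dx = 581.662.
½[f(5) + f(44)] = ½[4.58702 + 20.6057] = 12.5964.
Running total after boundary: 594.259.
Correction k=1: B_{2}/2! · (f^{(1)}(44) − f^{(1)}(5)) = 1/12 · (0.113041 − 0.838318) = -0.0604398.
Running total after k=1: 594.198.
Correction k=2: B_{4}/4! · (f^{(3)}(44) − f^{(3)}(5)) = −1/720 · (0.000312029 − 0.000794627) = 6.70276e-07.

S_2 ≈ 594.198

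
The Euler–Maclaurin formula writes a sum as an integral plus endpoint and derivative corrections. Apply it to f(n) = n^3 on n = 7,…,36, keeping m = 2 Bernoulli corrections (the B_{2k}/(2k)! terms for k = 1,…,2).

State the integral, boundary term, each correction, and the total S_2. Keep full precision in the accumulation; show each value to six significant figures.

S_2 ≈ 443115

Integral: ∫_7^36 x^3 dx = 419304.
Boundary: ½(f(7) + f(36)) = ½(343.000 + 46656.0) = 23499.5.
Integral + boundary = 442803.
Order-1 term: 1/12 · (3888.00 − 147.000) = 311.750.
Running total after k=1: 443115.
Order-2 term: −1/720 · (6.00000 − 6.00000) = 0.00000.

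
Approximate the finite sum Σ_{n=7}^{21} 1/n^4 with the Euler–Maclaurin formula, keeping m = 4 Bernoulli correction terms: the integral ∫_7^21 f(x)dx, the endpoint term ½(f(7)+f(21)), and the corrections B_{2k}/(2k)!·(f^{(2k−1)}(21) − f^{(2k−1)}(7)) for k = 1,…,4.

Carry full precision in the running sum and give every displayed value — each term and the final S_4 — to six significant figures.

S_4 ≈ 0.00116620

Integral: ∫_7^21 1/x^4 dx = 0.000935824.
Endpoint term: (f(7) + f(21))/2 = (0.000416493 + 5.14189e-06)/2 = 0.000210818.
Integral + boundary = 0.00114664.
Correction k=1: B_{2}/2! · (f^{(1)}(21) − f^{(1)}(7)) = 1/12 · (-9.79408e-07 − (-0.000237996)) = 1.97514e-05.
After k=1: 0.00116639.
Correction k=2: B_{4}/4! · (f^{(3)}(21) − f^{(3)}(7)) = −1/720 · (-6.66264e-08 − (-0.000145712)) = -2.02285e-07.
After k=2: 0.00116619.
Correction k=3: B_{6}/6! · (f^{(5)}(21) − f^{(5)}(7)) = 1/30240 · (-8.46049e-09 − (-0.000166528)) = 5.50659e-09.
After k=3: 0.00116620.
Correction k=4: B_{8}/8! · (f^{(7)}(21) − f^{(7)}(7)) = −1/1209600 · (-1.72663e-09 − (-0.000305868)) = -2.52865e-10.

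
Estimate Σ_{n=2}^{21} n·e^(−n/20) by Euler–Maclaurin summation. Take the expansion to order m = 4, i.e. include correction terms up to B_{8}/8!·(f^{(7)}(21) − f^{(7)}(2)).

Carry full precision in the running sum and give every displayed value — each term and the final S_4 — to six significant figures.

∫_2^21 x·e^(−x/20) dx evaluates to 111.180.
½[f(2) + f(21)] = ½[1.80967 + 7.34869] = 4.57918.
So far: 115.759.
k=1: B_{2}/(2)! × [f^{(1)}(21) − f^{(1)}(2)] = 1/12 × (-0.0174969 − 0.814354) = -0.0693209.
Running total after k=1: 115.689.
k=2: B_{4}/(4)! × [f^{(3)}(21) − f^{(3)}(2)] = −1/720 × (0.00170595 − 0.00656007) = 6.74184e-06.
Running total after k=2: 115.689.
k=3: B_{6}/(6)! × [f^{(5)}(21) − f^{(5)}(2)] = 1/30240 × (8.63909e-06 − 2.77106e-05) = -6.30673e-10.
Running total after k=3: 115.689.
k=4: B_{8}/(8)! × [f^{(7)}(21) − f^{(7)}(2)] = −1/1209600 × (3.25333e-08 − 9.75528e-08) = 5.37529e-14.

S_4 ≈ 115.689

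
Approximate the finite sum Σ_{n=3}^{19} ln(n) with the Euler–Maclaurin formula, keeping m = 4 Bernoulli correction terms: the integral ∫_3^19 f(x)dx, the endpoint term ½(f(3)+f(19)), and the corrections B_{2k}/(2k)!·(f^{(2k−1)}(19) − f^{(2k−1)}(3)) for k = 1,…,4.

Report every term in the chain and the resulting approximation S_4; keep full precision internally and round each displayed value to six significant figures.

S_4 ≈ 38.6467

The integral term ∫_3^19 ln(x) dx = 36.6485.
Boundary: ½(f(3) + f(19)) = ½(1.09861 + 2.94444) = 2.02153.
So far: 38.6700.
k=1: B_{2}/(2)! × [f^{(1)}(19) − f^{(1)}(3)] = 1/12 × (0.0526316 − 0.333333) = -0.0233918.
After k=1: 38.6466.
k=2: B_{4}/(4)! × [f^{(3)}(19) − f^{(3)}(3)] = −1/720 × (0.000291588 − 0.0740741) = 0.000102476.
After k=2: 38.6467.
k=3: B_{6}/(6)! × [f^{(5)}(19) − f^{(5)}(3)] = 1/30240 × (9.69267e-06 − 0.0987654) = -3.26573e-06.
After k=3: 38.6467.
k=4: B_{8}/(8)! × [f^{(7)}(19) − f^{(7)}(3)] = −1/1209600 × (8.05485e-07 − 0.329218) = 2.72170e-07.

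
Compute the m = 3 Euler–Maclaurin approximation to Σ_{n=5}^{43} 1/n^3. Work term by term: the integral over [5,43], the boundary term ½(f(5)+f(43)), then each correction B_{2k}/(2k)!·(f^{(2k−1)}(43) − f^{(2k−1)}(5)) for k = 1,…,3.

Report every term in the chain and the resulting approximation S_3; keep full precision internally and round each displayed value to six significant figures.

∫_5^43 1/x^3 dx evaluates to 0.0197296.
Endpoint term: (f(5) + f(43))/2 = (0.00800000 + 1.25775e-05)/2 = 0.00400629.
Integral + boundary = 0.0237359.
Correction k=1: B_{2}/2! · (f^{(1)}(43) − f^{(1)}(5)) = 1/12 · (-8.77501e-07 − (-0.00480000)) = 0.000399927.
Partial sum through k=1: 0.0241358.
Correction k=2: B_{4}/4! · (f^{(3)}(43) − f^{(3)}(5)) = −1/720 · (-9.49162e-09 − (-0.00384000)) = -5.33332e-06.
Partial sum through k=2: 0.0241305.
Correction k=3: B_{6}/6! · (f^{(5)}(43) − f^{(5)}(5)) = 1/30240 · (-2.15602e-10 − (-0.00645120)) = 2.13333e-07.

S_3 ≈ 0.0241307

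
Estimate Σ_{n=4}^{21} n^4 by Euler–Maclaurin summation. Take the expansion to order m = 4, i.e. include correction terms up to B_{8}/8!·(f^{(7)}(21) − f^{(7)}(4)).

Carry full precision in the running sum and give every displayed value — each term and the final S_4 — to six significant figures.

S_4 ≈ 917049

Integral: ∫_4^21 x^4 dx = 816615.
Boundary: ½(f(4) + f(21)) = ½(256.000 + 194481) = 97368.5.
Running total after boundary: 913984.
k=1: B_{2}/(2)! × [f^{(1)}(21) − f^{(1)}(4)] = 1/12 × (37044.0 − 256.000) = 3065.67.
Running total after k=1: 917050.
k=2: B_{4}/(4)! × [f^{(3)}(21) − f^{(3)}(4)] = −1/720 × (504.000 − 96.0000) = -0.566667.
Running total after k=2: 917049.
k=3: B_{6}/(6)! × [f^{(5)}(21) − f^{(5)}(4)] = 1/30240 × (0.00000 − 0.00000) = 0.00000.
Running total after k=3: 917049.
k=4: B_{8}/(8)! × [f^{(7)}(21) − f^{(7)}(4)] = −1/1209600 × (0.00000 − 0.00000) = 0.00000.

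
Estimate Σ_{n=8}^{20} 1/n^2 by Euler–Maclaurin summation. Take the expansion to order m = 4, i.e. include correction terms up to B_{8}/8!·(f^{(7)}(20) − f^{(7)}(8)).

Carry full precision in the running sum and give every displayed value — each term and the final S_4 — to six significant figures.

The integral term ∫_8^20 1/x^2 dx = 0.0750000.
Boundary: ½(f(8) + f(20)) = ½(0.0156250 + 0.00250000) = 0.00906250.
Integral + boundary = 0.0840625.
k=1: B_{2}/(2)! × [f^{(1)}(20) − f^{(1)}(8)] = 1/12 × (-0.000250000 − (-0.00390625)) = 0.000304687.
Running total after k=1: 0.0843672.
k=2: B_{4}/(4)! × [f^{(3)}(20) − f^{(3)}(8)] = −1/720 × (-7.50000e-06 − (-0.000732422)) = -1.00684e-06.
Running total after k=2: 0.0843662.
k=3: B_{6}/(6)! × [f^{(5)}(20) − f^{(5)}(8)] = 1/30240 × (-5.62500e-07 − (-0.000343323)) = 1.13347e-08.
Running total after k=3: 0.0843662.
k=4: B_{8}/(8)! × [f^{(7)}(20) − f^{(7)}(8)] = −1/1209600 × (-7.87500e-08 − (-0.000300407)) = -2.48288e-10.

S_4 ≈ 0.0843662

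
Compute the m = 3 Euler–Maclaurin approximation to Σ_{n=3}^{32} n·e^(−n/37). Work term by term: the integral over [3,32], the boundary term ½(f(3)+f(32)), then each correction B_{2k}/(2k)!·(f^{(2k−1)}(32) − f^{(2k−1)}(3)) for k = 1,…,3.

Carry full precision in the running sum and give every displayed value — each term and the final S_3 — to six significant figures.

S_3 ≈ 297.701

Integral: ∫_3^32 x·e^(−x/37) dx = 289.646.
½[f(3) + f(32)] = ½[2.76636 + 13.4755] = 8.12091.
Running total after boundary: 297.767.
Order-1 term: 1/12 · (0.0569065 − 0.847353) = -0.0658705.
Partial sum through k=1: 297.701.
Order-2 term: −1/720 · (0.000656774 − 0.00196610) = 1.81851e-06.
Partial sum through k=2: 297.701.
Order-3 term: 1/30240 · (9.29131e-07 − 2.42019e-06) = -4.93076e-11.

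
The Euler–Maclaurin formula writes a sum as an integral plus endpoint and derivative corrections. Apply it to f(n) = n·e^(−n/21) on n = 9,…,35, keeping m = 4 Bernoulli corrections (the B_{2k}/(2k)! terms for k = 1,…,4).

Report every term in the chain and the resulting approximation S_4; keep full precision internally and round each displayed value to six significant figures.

The integral term ∫_9^35 x·e^(−x/21) dx = 188.289.
½[f(9) + f(35)] = ½[5.86295 + 6.61065] = 6.23680.
So far: 194.526.
k=1: B_{2}/(2)! × [f^{(1)}(35) − f^{(1)}(9)] = 1/12 × (-0.125917 − 0.372251) = -0.0415140.
Partial sum through k=1: 194.484.
k=2: B_{4}/(4)! × [f^{(3)}(35) − f^{(3)}(9)] = −1/720 × (0.000571052 − 0.00379848) = 4.48254e-06.
Partial sum through k=2: 194.484.
k=3: B_{6}/(6)! × [f^{(5)}(35) − f^{(5)}(9)] = 1/30240 × (3.23726e-06 − 1.53126e-05) = -3.99316e-10.
Partial sum through k=3: 194.484.
k=4: B_{8}/(8)! × [f^{(7)}(35) − f^{(7)}(9)] = −1/1209600 × (1.17452e-08 − 4.99135e-08) = 3.15545e-14.

S_4 ≈ 194.484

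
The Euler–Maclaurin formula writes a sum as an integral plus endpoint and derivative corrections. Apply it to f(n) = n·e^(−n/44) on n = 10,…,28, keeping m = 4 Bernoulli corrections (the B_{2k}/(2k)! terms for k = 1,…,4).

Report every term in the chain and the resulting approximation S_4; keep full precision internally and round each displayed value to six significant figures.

S_4 ≈ 227.777

The integral term ∫_10^28 x·e^(−x/44) dx = 216.420.
½[f(10) + f(28)] = ½[7.96703 + 14.8180] = 11.3925.
Running total after boundary: 227.812.
Order-1 term: 1/12 · (0.192441 − 0.615634) = -0.0352661.
Running total after k=1: 227.777.
Order-2 term: −1/720 · (0.000646109 − 0.00114103) = 6.87395e-07.
Running total after k=2: 227.777.
Order-3 term: 1/30240 · (6.16125e-07 − 1.01450e-06) = -1.31738e-11.
Running total after k=3: 227.777.
Order-4 term: −1/1209600 · (4.64109e-10 − 7.43608e-10) = 2.31067e-16.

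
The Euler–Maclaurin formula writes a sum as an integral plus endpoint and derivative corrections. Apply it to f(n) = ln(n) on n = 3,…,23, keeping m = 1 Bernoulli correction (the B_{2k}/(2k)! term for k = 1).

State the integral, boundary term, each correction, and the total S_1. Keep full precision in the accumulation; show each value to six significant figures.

Integral: ∫_3^23 ln(x) dx = 48.8205.
½[f(3) + f(23)] = ½[1.09861 + 3.13549] = 2.11705.
So far: 50.9376.
k=1: B_{2}/(2)! × [f^{(1)}(23) − f^{(1)}(3)] = 1/12 × (0.0434783 − 0.333333) = -0.0241546.

S_1 ≈ 50.9134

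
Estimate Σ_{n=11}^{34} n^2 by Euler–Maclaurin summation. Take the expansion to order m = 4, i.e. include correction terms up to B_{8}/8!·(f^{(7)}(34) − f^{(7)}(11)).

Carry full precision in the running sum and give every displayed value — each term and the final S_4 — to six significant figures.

∫_11^34 x^2 dx evaluates to 12657.7.
Boundary: ½(f(11) + f(34)) = ½(121.000 + 1156.00) = 638.500.
So far: 13296.2.
Order-1 term: 1/12 · (68.0000 − 22.0000) = 3.83333.
Partial sum through k=1: 13300.0.
Order-2 term: −1/720 · (0.00000 − 0.00000) = 0.00000.
Partial sum through k=2: 13300.0.
Order-3 term: 1/30240 · (0.00000 − 0.00000) = 0.00000.
Partial sum through k=3: 13300.0.
Order-4 term: −1/1209600 · (0.00000 − 0.00000) = 0.00000.

S_4 ≈ 13300.0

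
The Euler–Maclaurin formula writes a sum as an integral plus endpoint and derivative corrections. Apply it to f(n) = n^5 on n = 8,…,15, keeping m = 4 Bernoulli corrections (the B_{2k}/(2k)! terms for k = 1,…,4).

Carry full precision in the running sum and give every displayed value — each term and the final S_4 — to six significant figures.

Integral: ∫_8^15 x^5 dx = 1.85475e+06.
Endpoint term: (f(8) + f(15))/2 = (32768.0 + 759375)/2 = 396072.
Running total after boundary: 2.25082e+06.
Order-1 term: 1/12 · (253125 − 20480.0) = 19387.1.
Running total after k=1: 2.27021e+06.
Order-2 term: −1/720 · (13500.0 − 3840.00) = -13.4167.
Running total after k=2: 2.27019e+06.
Order-3 term: 1/30240 · (120.000 − 120.000) = 0.00000.
Running total after k=3: 2.27019e+06.
Order-4 term: −1/1209600 · (0.00000 − 0.00000) = 0.00000.

S_4 ≈ 2.27019e+06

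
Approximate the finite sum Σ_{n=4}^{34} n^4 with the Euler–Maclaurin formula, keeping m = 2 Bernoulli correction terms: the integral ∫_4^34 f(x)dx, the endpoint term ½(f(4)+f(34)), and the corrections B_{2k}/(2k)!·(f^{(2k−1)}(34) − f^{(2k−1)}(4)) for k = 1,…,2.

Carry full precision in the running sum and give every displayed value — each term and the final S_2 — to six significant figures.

S_2 ≈ 9.76826e+06

∫_4^34 x^4 dx evaluates to 9.08688e+06.
Boundary: ½(f(4) + f(34)) = ½(256.000 + 1.33634e+06) = 668296.
So far: 9.75518e+06.
Correction k=1: B_{2}/2! · (f^{(1)}(34) − f^{(1)}(4)) = 1/12 · (157216 − 256.000) = 13080.0.
Partial sum through k=1: 9.76826e+06.
Correction k=2: B_{4}/4! · (f^{(3)}(34) − f^{(3)}(4)) = −1/720 · (816.000 − 96.0000) = -1.00000.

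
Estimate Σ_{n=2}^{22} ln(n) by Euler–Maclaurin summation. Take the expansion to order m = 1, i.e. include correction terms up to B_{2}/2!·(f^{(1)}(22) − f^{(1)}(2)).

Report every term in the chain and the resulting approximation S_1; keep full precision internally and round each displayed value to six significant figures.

∫_2^22 ln(x) dx evaluates to 46.6166.
Endpoint term: (f(2) + f(22))/2 = (0.693147 + 3.09104)/2 = 1.89209.
Integral + boundary = 48.5087.
Order-1 term: 1/12 · (0.0454545 − 0.500000) = -0.0378788.

S_1 ≈ 48.4709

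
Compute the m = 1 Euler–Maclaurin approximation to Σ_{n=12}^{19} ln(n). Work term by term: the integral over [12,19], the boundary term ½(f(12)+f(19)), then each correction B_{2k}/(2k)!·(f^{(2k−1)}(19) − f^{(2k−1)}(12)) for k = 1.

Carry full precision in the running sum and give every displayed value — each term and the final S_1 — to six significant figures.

S_1 ≈ 21.8376

Integral: ∫_12^19 ln(x) dx = 19.1255.
Endpoint term: (f(12) + f(19))/2 = (2.48491 + 2.94444)/2 = 2.71467.
So far: 21.8401.
k=1: B_{2}/(2)! × [f^{(1)}(19) − f^{(1)}(12)] = 1/12 × (0.0526316 − 0.0833333) = -0.00255848.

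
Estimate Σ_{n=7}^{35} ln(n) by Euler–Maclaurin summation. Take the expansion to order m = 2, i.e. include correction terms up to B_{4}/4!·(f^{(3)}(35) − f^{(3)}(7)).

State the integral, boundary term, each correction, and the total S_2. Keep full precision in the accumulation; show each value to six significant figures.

S_2 ≈ 85.5569

∫_7^35 ln(x) dx evaluates to 82.8158.
Endpoint term: (f(7) + f(35))/2 = (1.94591 + 3.55535)/2 = 2.75063.
Integral + boundary = 85.5664.
Correction k=1: B_{2}/2! · (f^{(1)}(35) − f^{(1)}(7)) = 1/12 · (0.0285714 − 0.142857) = -0.00952381.
Partial sum through k=1: 85.5569.
Correction k=2: B_{4}/4! · (f^{(3)}(35) − f^{(3)}(7)) = −1/720 · (4.66472e-05 − 0.00583090) = 8.03369e-06.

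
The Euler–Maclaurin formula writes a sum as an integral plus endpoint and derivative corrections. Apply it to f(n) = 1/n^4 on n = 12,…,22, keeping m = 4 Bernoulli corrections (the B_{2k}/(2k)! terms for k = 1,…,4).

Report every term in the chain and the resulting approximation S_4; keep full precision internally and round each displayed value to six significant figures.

S_4 ≈ 0.000189114

The integral term ∫_12^22 1/x^4 dx = 0.000161596.
½[f(12) + f(22)] = ½[4.82253e-05 + 4.26883e-06] = 2.62471e-05.
Integral + boundary = 0.000187844.
Order-1 term: 1/12 · (-7.76152e-07 − (-1.60751e-05)) = 1.27491e-06.
Running total after k=1: 0.000189118.
Order-2 term: −1/720 · (-4.81086e-08 − (-3.34898e-06)) = -4.58454e-09.
Running total after k=2: 0.000189114.
Order-3 term: 1/30240 · (-5.56628e-09 − (-1.30238e-06)) = 4.28841e-11.
Running total after k=3: 0.000189114.
Order-4 term: −1/1209600 · (-1.03505e-09 − (-8.13988e-07)) = -6.72084e-13.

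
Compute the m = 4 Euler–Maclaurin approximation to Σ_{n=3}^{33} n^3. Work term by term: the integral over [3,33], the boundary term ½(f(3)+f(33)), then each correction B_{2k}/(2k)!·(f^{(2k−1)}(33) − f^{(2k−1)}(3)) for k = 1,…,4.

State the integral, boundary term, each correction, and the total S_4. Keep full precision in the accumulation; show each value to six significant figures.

S_4 ≈ 314712

Integral: ∫_3^33 x^3 dx = 296460.
Endpoint term: (f(3) + f(33))/2 = (27.0000 + 35937.0)/2 = 17982.0.
Running total after boundary: 314442.
k=1: B_{2}/(2)! × [f^{(1)}(33) − f^{(1)}(3)] = 1/12 × (3267.00 − 27.0000) = 270.000.
Running total after k=1: 314712.
k=2: B_{4}/(4)! × [f^{(3)}(33) − f^{(3)}(3)] = −1/720 × (6.00000 − 6.00000) = 0.00000.
Running total after k=2: 314712.
k=3: B_{6}/(6)! × [f^{(5)}(33) − f^{(5)}(3)] = 1/30240 × (0.00000 − 0.00000) = 0.00000.
Running total after k=3: 314712.
k=4: B_{8}/(8)! × [f^{(7)}(33) − f^{(7)}(3)] = −1/1209600 × (0.00000 − 0.00000) = 0.00000.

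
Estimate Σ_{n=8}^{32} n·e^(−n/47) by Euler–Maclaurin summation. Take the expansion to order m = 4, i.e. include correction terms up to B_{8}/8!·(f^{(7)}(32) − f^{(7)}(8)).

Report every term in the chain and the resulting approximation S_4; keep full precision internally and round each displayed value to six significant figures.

S_4 ≈ 312.369

The integral term ∫_8^32 x·e^(−x/47) dx = 300.941.
Boundary: ½(f(8) + f(32)) = ½(6.74788 + 16.1980) = 11.4729.
Integral + boundary = 312.414.
k=1: B_{2}/(2)! × [f^{(1)}(32) − f^{(1)}(8)] = 1/12 × (0.161549 − 0.699913) = -0.0448637.
Partial sum through k=1: 312.369.
k=2: B_{4}/(4)! × [f^{(3)}(32) − f^{(3)}(8)] = −1/720 × (0.000531426 − 0.00108053) = 7.62640e-07.
Partial sum through k=2: 312.369.
k=3: B_{6}/(6)! × [f^{(5)}(32) − f^{(5)}(8)] = 1/30240 × (4.48040e-07 − 8.34861e-07) = -1.27917e-11.
Partial sum through k=3: 312.369.
k=4: B_{8}/(8)! × [f^{(7)}(32) − f^{(7)}(8)] = −1/1209600 × (2.96744e-10 − 5.34438e-10) = 1.96507e-16.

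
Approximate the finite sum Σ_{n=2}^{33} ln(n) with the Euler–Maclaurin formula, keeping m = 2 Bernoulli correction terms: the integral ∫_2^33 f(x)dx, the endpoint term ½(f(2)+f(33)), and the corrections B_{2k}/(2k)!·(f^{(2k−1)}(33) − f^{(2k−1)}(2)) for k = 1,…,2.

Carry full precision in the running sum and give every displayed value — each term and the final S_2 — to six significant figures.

S_2 ≈ 85.0545

Integral: ∫_2^33 ln(x) dx = 82.9985.
Endpoint term: (f(2) + f(33))/2 = (0.693147 + 3.49651)/2 = 2.09483.
Integral + boundary = 85.0933.
k=1: B_{2}/(2)! × [f^{(1)}(33) − f^{(1)}(2)] = 1/12 × (0.0303030 − 0.500000) = -0.0391414.
After k=1: 85.0541.
k=2: B_{4}/(4)! × [f^{(3)}(33) − f^{(3)}(2)] = −1/720 × (5.56529e-05 − 0.250000) = 0.000347145.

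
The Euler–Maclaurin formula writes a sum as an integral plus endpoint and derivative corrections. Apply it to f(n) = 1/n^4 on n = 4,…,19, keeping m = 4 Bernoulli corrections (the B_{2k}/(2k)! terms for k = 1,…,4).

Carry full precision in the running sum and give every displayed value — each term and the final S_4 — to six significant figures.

The integral term ∫_4^19 1/x^4 dx = 0.00515974.
½[f(4) + f(19)] = ½[0.00390625 + 7.67336e-06] = 0.00195696.
Integral + boundary = 0.00711670.
k=1: B_{2}/(2)! × [f^{(1)}(19) − f^{(1)}(4)] = 1/12 × (-1.61544e-06 − (-0.00390625)) = 0.000325386.
Running total after k=1: 0.00744208.
k=2: B_{4}/(4)! × [f^{(3)}(19) − f^{(3)}(4)] = −1/720 × (-1.34247e-07 − (-0.00732422)) = -1.01723e-05.
Running total after k=2: 0.00743191.
k=3: B_{6}/(6)! × [f^{(5)}(19) − f^{(5)}(4)] = 1/30240 × (-2.08251e-08 − (-0.0256348)) = 8.47710e-07.
Running total after k=3: 0.00743276.
k=4: B_{8}/(8)! × [f^{(7)}(19) − f^{(7)}(4)] = −1/1209600 × (-5.19185e-09 − (-0.144196)) = -1.19209e-07.

S_4 ≈ 0.00743264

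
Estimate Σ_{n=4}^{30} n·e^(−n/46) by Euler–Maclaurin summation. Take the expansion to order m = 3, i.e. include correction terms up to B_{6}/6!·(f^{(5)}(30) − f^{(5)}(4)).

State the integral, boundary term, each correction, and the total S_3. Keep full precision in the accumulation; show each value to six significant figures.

The integral term ∫_4^30 x·e^(−x/46) dx = 287.340.
Endpoint term: (f(4) + f(30))/2 = (3.66687 + 15.6274)/2 = 9.64712.
Running total after boundary: 296.987.
Order-1 term: 1/12 · (0.181187 − 0.837002) = -0.0546513.
Partial sum through k=1: 296.933.
Order-2 term: −1/720 · (0.000577983 − 0.00126202) = 9.50053e-07.
Partial sum through k=2: 296.933.
Order-3 term: 1/30240 · (5.05831e-07 − 1.00590e-06) = -1.65367e-11.

S_3 ≈ 296.933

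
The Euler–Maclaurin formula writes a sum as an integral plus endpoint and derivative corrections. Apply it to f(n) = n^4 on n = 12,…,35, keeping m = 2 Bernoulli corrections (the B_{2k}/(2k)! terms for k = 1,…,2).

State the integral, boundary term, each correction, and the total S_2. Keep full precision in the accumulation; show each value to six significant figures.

S_2 ≈ 1.12290e+07

The integral term ∫_12^35 x^4 dx = 1.04546e+07.
Endpoint term: (f(12) + f(35))/2 = (20736.0 + 1.50062e+06)/2 = 760680.
So far: 1.12153e+07.
Correction k=1: B_{2}/2! · (f^{(1)}(35) − f^{(1)}(12)) = 1/12 · (171500 − 6912.00) = 13715.7.
Running total after k=1: 1.12290e+07.
Correction k=2: B_{4}/4! · (f^{(3)}(35) − f^{(3)}(12)) = −1/720 · (840.000 − 288.000) = -0.766667.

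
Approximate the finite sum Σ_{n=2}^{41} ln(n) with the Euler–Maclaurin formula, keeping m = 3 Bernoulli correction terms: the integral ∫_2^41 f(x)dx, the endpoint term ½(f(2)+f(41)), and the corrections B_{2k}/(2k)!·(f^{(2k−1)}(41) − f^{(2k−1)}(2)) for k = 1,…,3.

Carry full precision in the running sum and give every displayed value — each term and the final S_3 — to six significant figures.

∫_2^41 ln(x) dx evaluates to 111.870.
½[f(2) + f(41)] = ½[0.693147 + 3.71357] = 2.20336.
Integral + boundary = 114.074.
Correction k=1: B_{2}/2! · (f^{(1)}(41) − f^{(1)}(2)) = 1/12 · (0.0243902 − 0.500000) = -0.0396341.
Running total after k=1: 114.034.
Correction k=2: B_{4}/4! · (f^{(3)}(41) − f^{(3)}(2)) = −1/720 · (2.90187e-05 − 0.250000) = 0.000347182.
Running total after k=2: 114.034.
Correction k=3: B_{6}/6! · (f^{(5)}(41) − f^{(5)}(2)) = 1/30240 · (2.07153e-07 − 0.750000) = -2.48016e-05.

S_3 ≈ 114.034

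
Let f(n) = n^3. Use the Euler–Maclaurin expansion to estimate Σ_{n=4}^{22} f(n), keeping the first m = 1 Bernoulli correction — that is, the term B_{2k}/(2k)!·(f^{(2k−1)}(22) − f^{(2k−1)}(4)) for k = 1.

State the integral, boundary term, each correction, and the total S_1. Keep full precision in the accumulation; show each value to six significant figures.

Integral: ∫_4^22 x^3 dx = 58500.0.
Boundary: ½(f(4) + f(22)) = ½(64.0000 + 10648.0) = 5356.00.
Running total after boundary: 63856.0.
Order-1 term: 1/12 · (1452.00 − 48.0000) = 117.000.

S_1 ≈ 63973.0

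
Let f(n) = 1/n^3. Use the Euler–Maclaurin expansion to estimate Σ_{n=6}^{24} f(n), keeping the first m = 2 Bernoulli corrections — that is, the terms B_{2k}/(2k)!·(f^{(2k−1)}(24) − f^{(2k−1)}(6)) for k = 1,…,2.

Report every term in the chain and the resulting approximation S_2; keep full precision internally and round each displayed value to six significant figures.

S_2 ≈ 0.0155622

The integral term ∫_6^24 1/x^3 dx = 0.0130208.
½[f(6) + f(24)] = ½[0.00462963 + 7.23380e-05] = 0.00235098.
So far: 0.0153718.
Order-1 term: 1/12 · (-9.04225e-06 − (-0.00231481)) = 0.000192148.
Running total after k=1: 0.0155640.
Order-2 term: −1/720 · (-3.13967e-07 − (-0.00128601)) = -1.78569e-06.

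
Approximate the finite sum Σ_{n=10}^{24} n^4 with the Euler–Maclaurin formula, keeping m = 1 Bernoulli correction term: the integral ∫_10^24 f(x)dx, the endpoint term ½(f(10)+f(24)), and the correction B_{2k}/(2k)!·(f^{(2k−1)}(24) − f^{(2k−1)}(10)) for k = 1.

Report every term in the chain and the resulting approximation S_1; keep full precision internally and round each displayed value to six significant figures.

∫_10^24 x^4 dx evaluates to 1.57252e+06.
Endpoint term: (f(10) + f(24))/2 = (10000.0 + 331776)/2 = 170888.
Running total after boundary: 1.74341e+06.
Order-1 term: 1/12 · (55296.0 − 4000.00) = 4274.67.

S_1 ≈ 1.74769e+06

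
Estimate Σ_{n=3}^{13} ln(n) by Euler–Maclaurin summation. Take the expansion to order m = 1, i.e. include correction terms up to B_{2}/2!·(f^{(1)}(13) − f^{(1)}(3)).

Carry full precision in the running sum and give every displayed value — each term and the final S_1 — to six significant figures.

Integral: ∫_3^13 ln(x) dx = 20.0485.
Boundary: ½(f(3) + f(13)) = ½(1.09861 + 2.56495) = 1.83178.
Integral + boundary = 21.8803.
Correction k=1: B_{2}/2! · (f^{(1)}(13) − f^{(1)}(3)) = 1/12 · (0.0769231 − 0.333333) = -0.0213675.

S_1 ≈ 21.8589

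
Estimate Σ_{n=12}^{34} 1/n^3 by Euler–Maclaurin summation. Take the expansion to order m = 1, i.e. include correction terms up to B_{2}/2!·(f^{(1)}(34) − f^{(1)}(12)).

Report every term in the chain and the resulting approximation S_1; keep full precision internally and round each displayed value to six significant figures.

S_1 ≈ 0.00335364

∫_12^34 1/x^3 dx evaluates to 0.00303970.
Endpoint term: (f(12) + f(34))/2 = (0.000578704 + 2.54427e-05)/2 = 0.000302073.
Integral + boundary = 0.00334177.
k=1: B_{2}/(2)! × [f^{(1)}(34) − f^{(1)}(12)] = 1/12 × (-2.24494e-06 − (-0.000144676)) = 1.18692e-05.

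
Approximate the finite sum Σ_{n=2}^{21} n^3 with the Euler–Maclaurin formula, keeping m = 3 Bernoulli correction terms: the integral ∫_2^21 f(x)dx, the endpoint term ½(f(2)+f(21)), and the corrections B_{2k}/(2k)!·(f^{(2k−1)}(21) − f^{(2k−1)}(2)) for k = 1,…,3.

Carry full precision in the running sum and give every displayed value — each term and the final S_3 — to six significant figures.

S_3 ≈ 53360.0

∫_2^21 x^3 dx evaluates to 48616.2.
Endpoint term: (f(2) + f(21))/2 = (8.00000 + 9261.00)/2 = 4634.50.
Integral + boundary = 53250.8.
Order-1 term: 1/12 · (1323.00 − 12.0000) = 109.250.
Running total after k=1: 53360.0.
Order-2 term: −1/720 · (6.00000 − 6.00000) = 0.00000.
Running total after k=2: 53360.0.
Order-3 term: 1/30240 · (0.00000 − 0.00000) = 0.00000.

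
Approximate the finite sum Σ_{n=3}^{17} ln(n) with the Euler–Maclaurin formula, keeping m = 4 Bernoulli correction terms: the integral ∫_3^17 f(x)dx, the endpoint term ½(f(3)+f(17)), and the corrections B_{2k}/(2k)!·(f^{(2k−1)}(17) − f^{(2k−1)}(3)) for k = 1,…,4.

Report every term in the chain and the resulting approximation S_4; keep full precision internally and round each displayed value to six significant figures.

The integral term ∫_3^17 ln(x) dx = 30.8688.
Endpoint term: (f(3) + f(17))/2 = (1.09861 + 2.83321)/2 = 1.96591.
Integral + boundary = 32.8347.
Order-1 term: 1/12 · (0.0588235 − 0.333333) = -0.0228758.
Running total after k=1: 32.8118.
Order-2 term: −1/720 · (0.000407083 − 0.0740741) = 0.000102315.
Running total after k=2: 32.8119.
Order-3 term: 1/30240 · (1.69031e-05 − 0.0987654) = -3.26549e-06.
Running total after k=3: 32.8119.
Order-4 term: −1/1209600 · (1.75465e-06 − 0.329218) = 2.72170e-07.

S_4 ≈ 32.8119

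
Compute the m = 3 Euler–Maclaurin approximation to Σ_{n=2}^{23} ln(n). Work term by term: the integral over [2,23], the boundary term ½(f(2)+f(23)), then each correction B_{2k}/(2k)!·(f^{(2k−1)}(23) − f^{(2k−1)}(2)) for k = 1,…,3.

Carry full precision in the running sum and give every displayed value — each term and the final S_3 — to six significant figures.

The integral term ∫_2^23 ln(x) dx = 49.7301.
½[f(2) + f(23)] = ½[0.693147 + 3.13549] = 1.91432.
Running total after boundary: 51.6444.
Order-1 term: 1/12 · (0.0434783 − 0.500000) = -0.0380435.
Partial sum through k=1: 51.6063.
Order-2 term: −1/720 · (0.000164379 − 0.250000) = 0.000346994.
Partial sum through k=2: 51.6067.
Order-3 term: 1/30240 · (3.72883e-06 − 0.750000) = -2.48015e-05.

S_3 ≈ 51.6067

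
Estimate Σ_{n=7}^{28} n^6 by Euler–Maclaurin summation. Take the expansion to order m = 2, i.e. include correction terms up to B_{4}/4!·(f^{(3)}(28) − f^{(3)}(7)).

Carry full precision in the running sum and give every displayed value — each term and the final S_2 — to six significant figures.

S_2 ≈ 2.17704e+09

∫_7^28 x^6 dx evaluates to 1.92744e+09.
Endpoint term: (f(7) + f(28))/2 = (117649 + 4.81890e+08)/2 = 2.41004e+08.
So far: 2.16845e+09.
k=1: B_{2}/(2)! × [f^{(1)}(28) − f^{(1)}(7)] = 1/12 × (1.03262e+08 − 100842) = 8.59678e+06.
Partial sum through k=1: 2.17704e+09.
k=2: B_{4}/(4)! × [f^{(3)}(28) − f^{(3)}(7)] = −1/720 × (2.63424e+06 − 41160.0) = -3601.50.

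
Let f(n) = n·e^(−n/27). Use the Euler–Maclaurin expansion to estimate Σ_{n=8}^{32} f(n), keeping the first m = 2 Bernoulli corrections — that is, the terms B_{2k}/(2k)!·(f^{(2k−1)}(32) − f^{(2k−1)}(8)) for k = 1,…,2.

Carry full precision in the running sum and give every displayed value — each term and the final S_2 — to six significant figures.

∫_8^32 x·e^(−x/27) dx evaluates to 215.707.
Boundary: ½(f(8) + f(32)) = ½(5.94854 + 9.78207) = 7.86530.
So far: 223.573.
k=1: B_{2}/(2)! × [f^{(1)}(32) − f^{(1)}(8)] = 1/12 × (-0.0566092 − 0.523251) = -0.0483217.
Running total after k=1: 223.524.
k=2: B_{4}/(4)! × [f^{(3)}(32) − f^{(3)}(8)] = −1/720 × (0.000761001 − 0.00275773) = 2.77323e-06.

S_2 ≈ 223.524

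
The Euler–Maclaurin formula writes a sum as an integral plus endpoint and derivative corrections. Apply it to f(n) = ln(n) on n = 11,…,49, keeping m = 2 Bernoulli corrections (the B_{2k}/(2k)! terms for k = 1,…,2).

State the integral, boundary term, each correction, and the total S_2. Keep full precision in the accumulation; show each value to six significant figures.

S_2 ≈ 129.461

The integral term ∫_11^49 ln(x) dx = 126.322.
Boundary: ½(f(11) + f(49)) = ½(2.39790 + 3.89182) = 3.14486.
Integral + boundary = 129.467.
k=1: B_{2}/(2)! × [f^{(1)}(49) − f^{(1)}(11)] = 1/12 × (0.0204082 − 0.0909091) = -0.00587508.
Running total after k=1: 129.461.
k=2: B_{4}/(4)! × [f^{(3)}(49) − f^{(3)}(11)] = −1/720 × (1.69997e-05 − 0.00150263) = 2.06337e-06.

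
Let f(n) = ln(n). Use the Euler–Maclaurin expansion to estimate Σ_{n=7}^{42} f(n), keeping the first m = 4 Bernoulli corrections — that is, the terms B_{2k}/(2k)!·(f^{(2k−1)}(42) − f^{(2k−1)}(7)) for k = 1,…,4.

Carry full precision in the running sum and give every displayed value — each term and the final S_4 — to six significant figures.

S_4 ≈ 111.193

∫_7^42 ln(x) dx evaluates to 108.361.
½[f(7) + f(42)] = ½[1.94591 + 3.73767] = 2.84179.
So far: 111.203.
k=1: B_{2}/(2)! × [f^{(1)}(42) − f^{(1)}(7)] = 1/12 × (0.0238095 − 0.142857) = -0.00992063.
After k=1: 111.193.
k=2: B_{4}/(4)! × [f^{(3)}(42) − f^{(3)}(7)] = −1/720 × (2.69949e-05 − 0.00583090) = 8.06098e-06.
After k=2: 111.193.
k=3: B_{6}/(6)! × [f^{(5)}(42) − f^{(5)}(7)] = 1/30240 × (1.83639e-07 − 0.00142798) = -4.72154e-08.
After k=3: 111.193.
k=4: B_{8}/(8)! × [f^{(7)}(42) − f^{(7)}(7)] = −1/1209600 × (3.12311e-09 − 0.000874271) = 7.22775e-10.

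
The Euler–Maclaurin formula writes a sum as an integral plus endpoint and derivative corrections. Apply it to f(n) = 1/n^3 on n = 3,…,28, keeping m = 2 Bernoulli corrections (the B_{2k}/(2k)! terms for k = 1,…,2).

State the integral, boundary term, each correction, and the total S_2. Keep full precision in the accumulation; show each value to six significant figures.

∫_3^28 1/x^3 dx evaluates to 0.0549178.
Boundary: ½(f(3) + f(28)) = ½(0.0370370 + 4.55539e-05) = 0.0185413.
Running total after boundary: 0.0734591.
Correction k=1: B_{2}/2! · (f^{(1)}(28) − f^{(1)}(3)) = 1/12 · (-4.88078e-06 − (-0.0370370)) = 0.00308601.
Partial sum through k=1: 0.0765451.
Correction k=2: B_{4}/4! · (f^{(3)}(28) − f^{(3)}(3)) = −1/720 · (-1.24510e-07 − (-0.0823045)) = -0.000114312.

S_2 ≈ 0.0764308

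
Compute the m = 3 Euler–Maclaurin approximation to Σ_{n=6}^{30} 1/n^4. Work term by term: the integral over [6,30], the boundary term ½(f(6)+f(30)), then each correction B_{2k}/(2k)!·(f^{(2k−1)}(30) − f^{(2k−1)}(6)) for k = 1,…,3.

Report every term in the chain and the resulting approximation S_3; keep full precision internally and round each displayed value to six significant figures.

Integral: ∫_6^30 1/x^4 dx = 0.00153086.
Boundary: ½(f(6) + f(30)) = ½(0.000771605 + 1.23457e-06) = 0.000386420.
So far: 0.00191728.
Order-1 term: 1/12 · (-1.64609e-07 − (-0.000514403)) = 4.28532e-05.
Running total after k=1: 0.00196014.
Order-2 term: −1/720 · (-5.48697e-09 − (-0.000428669)) = -5.95367e-07.
Running total after k=2: 0.00195954.
Order-3 term: 1/30240 · (-3.41411e-10 − (-0.000666819)) = 2.20509e-08.

S_3 ≈ 0.00195956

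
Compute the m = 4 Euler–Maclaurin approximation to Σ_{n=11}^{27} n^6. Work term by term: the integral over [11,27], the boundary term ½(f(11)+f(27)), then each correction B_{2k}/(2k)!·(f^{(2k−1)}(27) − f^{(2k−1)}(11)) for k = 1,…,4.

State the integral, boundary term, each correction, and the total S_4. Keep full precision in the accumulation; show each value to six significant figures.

S_4 ≈ 1.69324e+09

∫_11^27 x^6 dx evaluates to 1.49155e+09.
½[f(11) + f(27)] = ½[1.77156e+06 + 3.87420e+08] = 1.94596e+08.
Integral + boundary = 1.68615e+09.
Order-1 term: 1/12 · (8.60934e+07 − 966306) = 7.09393e+06.
Running total after k=1: 1.69324e+09.
Order-2 term: −1/720 · (2.36196e+06 − 159720) = -3058.67.
Running total after k=2: 1.69324e+09.
Order-3 term: 1/30240 · (19440.0 − 7920.00) = 0.380952.
Running total after k=3: 1.69324e+09.
Order-4 term: −1/1209600 · (0.00000 − 0.00000) = 0.00000.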